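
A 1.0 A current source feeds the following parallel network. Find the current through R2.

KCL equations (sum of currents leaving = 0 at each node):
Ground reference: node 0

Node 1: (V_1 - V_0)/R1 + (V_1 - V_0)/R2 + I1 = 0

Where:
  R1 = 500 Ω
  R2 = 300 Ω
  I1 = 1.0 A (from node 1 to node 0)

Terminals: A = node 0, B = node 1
All resistors sit directly between nodes 0 and 1, so they are in parallel and share one voltage V; the full source current 1 A splits among them.
1/R_par = 1/500 + 1/300 = 0.005333 S  =>  R_par = 187.5 Ω
V = I × R_par = 1 × 187.5 = 187.5 V
I_R2 = V/R2 = 187.5/300 = 0.625 A

Final answer: 0.625 A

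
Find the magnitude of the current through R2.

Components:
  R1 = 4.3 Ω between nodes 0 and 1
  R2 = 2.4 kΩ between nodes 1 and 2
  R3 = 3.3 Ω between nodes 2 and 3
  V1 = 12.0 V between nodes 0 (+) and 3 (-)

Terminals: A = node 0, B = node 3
Nodal analysis, taking node 3 as the 0 V reference.
Source V1 fixes V_0 = 12 V.
KCL at each unknown node (sum of currents leaving = 0; resistances in Ω):
  Node 1: (V_1 - 12)/4.3 + (V_1 - V_2)/2400 = 0
  Node 2: (V_2 - V_1)/2400 + (V_2 - 0)/3.3 = 0
Collecting terms (coefficients in siemens):
  0.233·V_1 - 0.0004167·V_2 = 2.791
  0.3034·V_2 - 0.0004167·V_1 = 0
Determinant D = (0.233)(0.3034) - (-0.0004167)(-0.0004167) = 0.0707
V_1 = [(2.791)(0.3034) - (-0.0004167)(0)]/D = 11.98 V
V_2 = [(0.233)(0) - (2.791)(-0.0004167)]/D = 0.01645 V
I_R2 = (V_1 - V_2)/R2 = (11.98 - 0.01645)/2400 = 0.004984 A
|I_R2| = 0.004984 A

Final answer: |I_R2| = 0.004984 A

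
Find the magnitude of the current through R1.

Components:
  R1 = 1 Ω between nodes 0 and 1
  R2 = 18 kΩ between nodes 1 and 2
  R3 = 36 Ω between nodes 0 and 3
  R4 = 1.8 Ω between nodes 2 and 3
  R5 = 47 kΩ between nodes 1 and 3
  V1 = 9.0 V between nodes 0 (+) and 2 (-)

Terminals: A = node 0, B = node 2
Nodal analysis, taking node 2 as the 0 V reference.
Source V1 fixes V_0 = 9 V.
KCL at each unknown node (sum of currents leaving = 0; resistances in Ω):
  Node 1: (V_1 - 9)/1 + (V_1 - 0)/18000 + (V_1 - V_3)/47000 = 0
  Node 3: (V_3 - 9)/36 + (V_3 - 0)/1.8 + (V_3 - V_1)/47000 = 0
Collecting terms (coefficients in siemens):
  1·V_1 - 0.00002128·V_3 = 9
  0.5834·V_3 - 0.00002128·V_1 = 0.25
Determinant D = (1)(0.5834) - (-0.00002128)(-0.00002128) = 0.5834
V_1 = [(9)(0.5834) - (-0.00002128)(0.25)]/D = 8.999 V
V_3 = [(1)(0.25) - (9)(-0.00002128)]/D = 0.4289 V
I_R1 = (V_0 - V_1)/R1 = (9 - 8.999)/1 = 0.0006823 A
|I_R1| = 0.0006823 A

Final answer: |I_R1| = 0.0006823 A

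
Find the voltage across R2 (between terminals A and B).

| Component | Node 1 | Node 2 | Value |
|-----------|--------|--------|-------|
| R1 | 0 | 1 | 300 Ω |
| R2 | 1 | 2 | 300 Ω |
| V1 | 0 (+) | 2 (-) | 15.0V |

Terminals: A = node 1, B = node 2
R1 and R2 are in series across V1 (node 0 → node 1 → node 2), and the output A–B is taken across R2, so this is a voltage divider.
Series current: I = V1/(R1 + R2) = 15/(300 + 300) = 15/600 = 0.025 A
V_R2 = I × R2 = V1 × R2/(R1 + R2) = 15 × 300/600 = 7.5 V

Final answer: 7.5 V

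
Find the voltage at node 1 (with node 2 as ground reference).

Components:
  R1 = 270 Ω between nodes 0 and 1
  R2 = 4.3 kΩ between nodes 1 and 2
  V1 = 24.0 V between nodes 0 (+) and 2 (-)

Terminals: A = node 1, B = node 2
Nodal analysis, taking node 2 as the 0 V reference.
Source V1 fixes V_0 = 24 V.
KCL at each unknown node (sum of currents leaving = 0; resistances in Ω):
  Node 1: (V_1 - 24)/270 + (V_1 - 0)/4300 = 0
Collecting terms: 0.003936 × V_1 = 0.08889  =>  V_1 = 22.58 V
The requested potential is V_1 = 22.58 V.

Final answer: V_1 = 22.58 V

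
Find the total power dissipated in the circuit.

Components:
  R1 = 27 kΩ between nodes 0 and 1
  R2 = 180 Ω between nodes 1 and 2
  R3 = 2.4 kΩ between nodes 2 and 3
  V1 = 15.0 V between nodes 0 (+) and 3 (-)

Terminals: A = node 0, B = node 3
Nodal analysis, taking node 3 as the 0 V reference.
Source V1 fixes V_0 = 15 V.
KCL at each unknown node (sum of currents leaving = 0; resistances in Ω):
  Node 1: (V_1 - 15)/27000 + (V_1 - V_2)/180 = 0
  Node 2: (V_2 - V_1)/180 + (V_2 - 0)/2400 = 0
Collecting terms (coefficients in siemens):
  0.005593·V_1 - 0.005556·V_2 = 0.0005556
  0.005972·V_2 - 0.005556·V_1 = 0
Determinant D = (0.005593)(0.005972) - (-0.005556)(-0.005556) = 0.000002536
V_1 = [(0.0005556)(0.005972) - (-0.005556)(0)]/D = 1.308 V
V_2 = [(0.005593)(0) - (0.0005556)(-0.005556)]/D = 1.217 V
Power in each resistor, P = (ΔV)²/R:
  P_R1 = (15 - 1.308)²/27000 = 0.006943 W
  P_R2 = (1.308 - 1.217)²/180 = 0.00004629 W
  P_R3 = (1.217 - 0)²/2400 = 0.0006172 W
P_total = P_R1 + P_R2 + P_R3 = 0.007606 W

Final answer: 0.007606 W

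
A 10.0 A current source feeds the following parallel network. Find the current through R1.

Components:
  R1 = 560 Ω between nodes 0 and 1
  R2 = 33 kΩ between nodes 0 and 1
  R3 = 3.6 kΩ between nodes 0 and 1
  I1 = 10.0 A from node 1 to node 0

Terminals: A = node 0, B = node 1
All resistors sit directly between nodes 0 and 1, so they are in parallel and share one voltage V; the full source current 10 A splits among them.
1/R_par = 1/560 + 1/33000 + 1/3600 = 0.002094 S  =>  R_par = 477.6 Ω
V = I × R_par = 10 × 477.6 = 4776 V
I_R1 = V/R1 = 4776/560 = 8.529 A

Final answer: 8.529 A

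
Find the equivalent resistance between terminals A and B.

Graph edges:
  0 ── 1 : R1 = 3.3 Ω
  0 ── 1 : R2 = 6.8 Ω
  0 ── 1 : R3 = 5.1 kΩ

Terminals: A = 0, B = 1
Reduce the network between node 0 (A) and node 1 (B) by series/parallel combination:
  Rp1 = R1 ‖ R2 ‖ R3 (parallel, all between nodes 0 and 1) = 1/(1/3.3 + 1/6.8 + 1/5100) = 2.221 Ω
R_eq = 2.221 Ω

Final answer: 2.221 Ω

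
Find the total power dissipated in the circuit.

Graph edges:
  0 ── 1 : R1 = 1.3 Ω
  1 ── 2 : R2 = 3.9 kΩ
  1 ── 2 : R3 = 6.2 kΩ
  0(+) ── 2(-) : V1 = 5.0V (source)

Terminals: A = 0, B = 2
Nodal analysis, taking node 2 as the 0 V reference.
Source V1 fixes V_0 = 5 V.
KCL at each unknown node (sum of currents leaving = 0; resistances in Ω):
  Node 1: (V_1 - 5)/1.3 + (V_1 - 0)/3900 + (V_1 - 0)/6200 = 0
Collecting terms: 0.7696 × V_1 = 3.846  =>  V_1 = 4.997 V
Power in each resistor, P = (ΔV)²/R:
  P_R1 = (5 - 4.997)²/1.3 = 0.000005664 W
  P_R2 = (4.997 - 0)²/3900 = 0.006403 W
  P_R3 = (4.997 - 0)²/6200 = 0.004028 W
P_total = P_R1 + P_R2 + P_R3 = 0.01044 W

Final answer: 0.01044 W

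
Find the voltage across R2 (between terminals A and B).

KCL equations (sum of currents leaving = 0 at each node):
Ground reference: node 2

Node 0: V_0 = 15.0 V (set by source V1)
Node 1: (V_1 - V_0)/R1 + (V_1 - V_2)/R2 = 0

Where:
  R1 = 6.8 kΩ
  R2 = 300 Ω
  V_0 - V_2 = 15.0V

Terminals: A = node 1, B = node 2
R1 and R2 are in series across V1 (node 0 → node 1 → node 2), and the output A–B is taken across R2, so this is a voltage divider.
Series current: I = V1/(R1 + R2) = 15/(6800 + 300) = 15/7100 = 0.002113 A
V_R2 = I × R2 = V1 × R2/(R1 + R2) = 15 × 300/7100 = 0.6338 V

Final answer: 0.6338 V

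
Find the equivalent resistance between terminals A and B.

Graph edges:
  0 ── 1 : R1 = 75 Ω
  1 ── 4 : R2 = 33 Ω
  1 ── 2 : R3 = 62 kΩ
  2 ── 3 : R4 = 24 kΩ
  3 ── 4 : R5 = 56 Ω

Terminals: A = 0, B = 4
Reduce the network between node 0 (A) and node 4 (B) by series/parallel combination:
  Rs1 = R3 + R4 (series, joined only at node 2) = 62000 + 24000 = 86000 Ω
  Rs2 = R5 + Rs1 (series, joined only at node 3) = 56 + 86000 = 86060 Ω
  Rp1 = R2 ‖ Rs2 (parallel, both between nodes 1 and 4) = 1/(1/33 + 1/86060) = 32.99 Ω
  Rs3 = R1 + Rp1 (series, joined only at node 1) = 75 + 32.99 = 108 Ω
R_eq = 108 Ω

Final answer: 108 Ω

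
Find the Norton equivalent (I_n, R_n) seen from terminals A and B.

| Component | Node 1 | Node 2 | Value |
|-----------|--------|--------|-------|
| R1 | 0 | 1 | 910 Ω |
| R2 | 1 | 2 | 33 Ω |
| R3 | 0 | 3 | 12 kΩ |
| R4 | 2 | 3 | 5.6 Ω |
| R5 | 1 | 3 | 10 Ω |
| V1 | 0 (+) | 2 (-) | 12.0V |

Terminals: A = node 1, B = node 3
Find the Thévenin equivalent first; then I_n = V_th/R_th and R_n = R_th.
Step 1 — V_th is the open-circuit voltage V_A - V_B (nothing connected across the terminals).
Nodal analysis, taking node 2 as the 0 V reference.
Source V1 fixes V_0 = 12 V.
KCL at each unknown node (sum of currents leaving = 0; resistances in Ω):
  Node 1: (V_1 - 12)/910 + (V_1 - 0)/33 + (V_1 - V_3)/10 = 0
  Node 3: (V_3 - 12)/12000 + (V_3 - 0)/5.6 + (V_3 - V_1)/10 = 0
Collecting terms (coefficients in siemens):
  0.1314·V_1 - 0.1·V_3 = 0.01319
  0.2787·V_3 - 0.1·V_1 = 0.001
Determinant D = (0.1314)(0.2787) - (-0.1)(-0.1) = 0.02662
V_1 = [(0.01319)(0.2787) - (-0.1)(0.001)]/D = 0.1418 V
V_3 = [(0.1314)(0.001) - (0.01319)(-0.1)]/D = 0.05448 V
V_th = V_1 - V_3 = 0.1418 - 0.05448 = 0.08733 V
Step 2 — R_th: zero the source — replace V1 by a short circuit (node 2 merges into node 0) — and find the resistance seen between A (node 1) and B (node 3).
Reduce the network between node 1 (A) and node 3 (B) by series/parallel combination:
  Rp1 = R1 ‖ R2 (parallel, both between nodes 0 and 1) = 1/(1/910 + 1/33) = 31.85 Ω
  Rp2 = R3 ‖ R4 (parallel, both between nodes 0 and 3) = 1/(1/12000 + 1/5.6) = 5.597 Ω
  Rs1 = Rp1 + Rp2 (series, joined only at node 0) = 31.85 + 5.597 = 37.44 Ω
  Rp3 = R5 ‖ Rs1 (parallel, both between nodes 1 and 3) = 1/(1/10 + 1/37.44) = 7.892 Ω
R_th = 7.892 Ω
I_n = V_th/R_th = 0.08733/7.892 = 0.01107 A, and R_n = R_th = 7.892 Ω

Final answer: I_n = 0.01107 A, R_n = 7.892 Ω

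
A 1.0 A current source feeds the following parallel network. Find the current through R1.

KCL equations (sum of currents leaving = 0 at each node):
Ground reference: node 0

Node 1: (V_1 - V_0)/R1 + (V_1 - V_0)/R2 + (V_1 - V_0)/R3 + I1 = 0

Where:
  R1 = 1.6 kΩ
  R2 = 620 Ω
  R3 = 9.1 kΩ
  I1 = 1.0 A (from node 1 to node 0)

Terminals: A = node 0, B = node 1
All resistors sit directly between nodes 0 and 1, so they are in parallel and share one voltage V; the full source current 1 A splits among them.
1/R_par = 1/1600 + 1/620 + 1/9100 = 0.002348 S  =>  R_par = 425.9 Ω
V = I × R_par = 1 × 425.9 = 425.9 V
I_R1 = V/R1 = 425.9/1600 = 0.2662 A

Final answer: 0.2662 A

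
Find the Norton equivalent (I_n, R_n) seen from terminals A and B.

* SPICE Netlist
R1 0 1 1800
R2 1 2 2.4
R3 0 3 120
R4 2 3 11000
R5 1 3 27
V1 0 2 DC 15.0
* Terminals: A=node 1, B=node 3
Find the Thévenin equivalent first; then I_n = V_th/R_th and R_n = R_th.
Step 1 — V_th is the open-circuit voltage V_A - V_B (nothing connected across the terminals).
Nodal analysis, taking node 2 as the 0 V reference.
Source V1 fixes V_0 = 15 V.
KCL at each unknown node (sum of currents leaving = 0; resistances in Ω):
  Node 1: (V_1 - 15)/1800 + (V_1 - 0)/2.4 + (V_1 - V_3)/27 = 0
  Node 3: (V_3 - 15)/120 + (V_3 - 0)/11000 + (V_3 - V_1)/27 = 0
Collecting terms (coefficients in siemens):
  0.4543·V_1 - 0.03704·V_3 = 0.008333
  0.04546·V_3 - 0.03704·V_1 = 0.125
Determinant D = (0.4543)(0.04546) - (-0.03704)(-0.03704) = 0.01928
V_1 = [(0.008333)(0.04546) - (-0.03704)(0.125)]/D = 0.2598 V
V_3 = [(0.4543)(0.125) - (0.008333)(-0.03704)]/D = 2.961 V
V_th = V_1 - V_3 = 0.2598 - 2.961 = -2.701 V
Step 2 — R_th: zero the source — replace V1 by a short circuit (node 2 merges into node 0) — and find the resistance seen between A (node 1) and B (node 3).
Reduce the network between node 1 (A) and node 3 (B) by series/parallel combination:
  Rp1 = R1 ‖ R2 (parallel, both between nodes 0 and 1) = 1/(1/1800 + 1/2.4) = 2.397 Ω
  Rp2 = R3 ‖ R4 (parallel, both between nodes 0 and 3) = 1/(1/120 + 1/11000) = 118.7 Ω
  Rs1 = Rp1 + Rp2 (series, joined only at node 0) = 2.397 + 118.7 = 121.1 Ω
  Rp3 = R5 ‖ Rs1 (parallel, both between nodes 1 and 3) = 1/(1/27 + 1/121.1) = 22.08 Ω
R_th = 22.08 Ω
I_n = V_th/R_th = -2.701/22.08 = -0.1224 A, and R_n = R_th = 22.08 Ω

Final answer: I_n = -0.1224 A, R_n = 22.08 Ω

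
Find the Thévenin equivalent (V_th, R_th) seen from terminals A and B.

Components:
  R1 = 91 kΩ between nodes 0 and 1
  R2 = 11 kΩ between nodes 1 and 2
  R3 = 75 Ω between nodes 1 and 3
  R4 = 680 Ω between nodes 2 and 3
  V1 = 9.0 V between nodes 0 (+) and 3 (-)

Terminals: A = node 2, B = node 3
Step 1 — V_th is the open-circuit voltage V_A - V_B (nothing connected across the terminals).
Nodal analysis, taking node 3 as the 0 V reference.
Source V1 fixes V_0 = 9 V.
KCL at each unknown node (sum of currents leaving = 0; resistances in Ω):
  Node 1: (V_1 - 9)/91000 + (V_1 - V_2)/11000 + (V_1 - 0)/75 = 0
  Node 2: (V_2 - V_1)/11000 + (V_2 - 0)/680 = 0
Collecting terms (coefficients in siemens):
  0.01344·V_1 - 0.00009091·V_2 = 0.0000989
  0.001561·V_2 - 0.00009091·V_1 = 0
Determinant D = (0.01344)(0.001561) - (-0.00009091)(-0.00009091) = 0.00002097
V_1 = [(0.0000989)(0.001561) - (-0.00009091)(0)]/D = 0.007364 V
V_2 = [(0.01344)(0) - (0.0000989)(-0.00009091)]/D = 0.0004287 V
V_th = V_2 - V_3 = 0.0004287 - 0 = 0.0004287 V
Step 2 — R_th: zero the source — replace V1 by a short circuit (node 3 merges into node 0) — and find the resistance seen between A (node 2) and B (node 0).
Reduce the network between node 2 (A) and node 0 (B) by series/parallel combination:
  Rp1 = R1 ‖ R3 (parallel, both between nodes 0 and 1) = 1/(1/91000 + 1/75) = 74.94 Ω
  Rs1 = R2 + Rp1 (series, joined only at node 1) = 11000 + 74.94 = 11070 Ω
  Rp2 = R4 ‖ Rs1 (parallel, both between nodes 0 and 2) = 1/(1/680 + 1/11070) = 640.7 Ω
R_th = 640.7 Ω

Final answer: V_th = 0.0004287 V, R_th = 640.7 Ω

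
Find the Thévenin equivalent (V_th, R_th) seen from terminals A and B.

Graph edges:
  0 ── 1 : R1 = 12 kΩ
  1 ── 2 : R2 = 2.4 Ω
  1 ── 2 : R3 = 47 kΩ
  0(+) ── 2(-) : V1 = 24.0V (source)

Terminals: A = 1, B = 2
Step 1 — V_th is the open-circuit voltage V_A - V_B (nothing connected across the terminals).
Nodal analysis, taking node 2 as the 0 V reference.
Source V1 fixes V_0 = 24 V.
KCL at each unknown node (sum of currents leaving = 0; resistances in Ω):
  Node 1: (V_1 - 24)/12000 + (V_1 - 0)/2.4 + (V_1 - 0)/47000 = 0
Collecting terms: 0.4168 × V_1 = 0.002  =>  V_1 = 0.004799 V
V_th = V_1 - V_2 = 0.004799 - 0 = 0.004799 V
Step 2 — R_th: zero the source — replace V1 by a short circuit (node 2 merges into node 0) — and find the resistance seen between A (node 1) and B (node 0).
Reduce the network between node 1 (A) and node 0 (B) by series/parallel combination:
  Rp1 = R1 ‖ R2 ‖ R3 (parallel, all between nodes 0 and 1) = 1/(1/12000 + 1/2.4 + 1/47000) = 2.399 Ω
R_th = 2.399 Ω

Final answer: V_th = 0.004799 V, R_th = 2.399 Ω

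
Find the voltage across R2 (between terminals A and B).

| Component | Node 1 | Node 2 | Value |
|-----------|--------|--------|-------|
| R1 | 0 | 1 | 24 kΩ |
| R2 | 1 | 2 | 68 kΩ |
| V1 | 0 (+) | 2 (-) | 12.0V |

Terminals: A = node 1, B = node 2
R1 and R2 are in series across V1 (node 0 → node 1 → node 2), and the output A–B is taken across R2, so this is a voltage divider.
Series current: I = V1/(R1 + R2) = 12/(24000 + 68000) = 12/92000 = 0.0001304 A
V_R2 = I × R2 = V1 × R2/(R1 + R2) = 12 × 68000/92000 = 8.87 V

Final answer: 8.87 V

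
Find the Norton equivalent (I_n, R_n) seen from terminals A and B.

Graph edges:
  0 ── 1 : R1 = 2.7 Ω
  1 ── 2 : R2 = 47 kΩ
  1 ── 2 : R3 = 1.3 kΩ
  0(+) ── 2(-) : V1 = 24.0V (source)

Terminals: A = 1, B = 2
Find the Thévenin equivalent first; then I_n = V_th/R_th and R_n = R_th.
Step 1 — V_th is the open-circuit voltage V_A - V_B (nothing connected across the terminals).
Nodal analysis, taking node 2 as the 0 V reference.
Source V1 fixes V_0 = 24 V.
KCL at each unknown node (sum of currents leaving = 0; resistances in Ω):
  Node 1: (V_1 - 24)/2.7 + (V_1 - 0)/47000 + (V_1 - 0)/1300 = 0
Collecting terms: 0.3712 × V_1 = 8.889  =>  V_1 = 23.95 V
V_th = V_1 - V_2 = 23.95 - 0 = 23.95 V
Step 2 — R_th: zero the source — replace V1 by a short circuit (node 2 merges into node 0) — and find the resistance seen between A (node 1) and B (node 0).
Reduce the network between node 1 (A) and node 0 (B) by series/parallel combination:
  Rp1 = R1 ‖ R2 ‖ R3 (parallel, all between nodes 0 and 1) = 1/(1/2.7 + 1/47000 + 1/1300) = 2.694 Ω
R_th = 2.694 Ω
I_n = V_th/R_th = 23.95/2.694 = 8.889 A, and R_n = R_th = 2.694 Ω

Final answer: I_n = 8.889 A, R_n = 2.694 Ω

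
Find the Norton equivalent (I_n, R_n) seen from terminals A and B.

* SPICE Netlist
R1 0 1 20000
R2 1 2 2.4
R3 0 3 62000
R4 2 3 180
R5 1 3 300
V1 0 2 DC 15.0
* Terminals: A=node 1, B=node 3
Find the Thévenin equivalent first; then I_n = V_th/R_th and R_n = R_th.
Step 1 — V_th is the open-circuit voltage V_A - V_B (nothing connected across the terminals).
Nodal analysis, taking node 2 as the 0 V reference.
Source V1 fixes V_0 = 15 V.
KCL at each unknown node (sum of currents leaving = 0; resistances in Ω):
  Node 1: (V_1 - 15)/20000 + (V_1 - 0)/2.4 + (V_1 - V_3)/300 = 0
  Node 3: (V_3 - 15)/62000 + (V_3 - 0)/180 + (V_3 - V_1)/300 = 0
Collecting terms (coefficients in siemens):
  0.4201·V_1 - 0.003333·V_3 = 0.00075
  0.008905·V_3 - 0.003333·V_1 = 0.0002419
Determinant D = (0.4201)(0.008905) - (-0.003333)(-0.003333) = 0.003729
V_1 = [(0.00075)(0.008905) - (-0.003333)(0.0002419)]/D = 0.002007 V
V_3 = [(0.4201)(0.0002419) - (0.00075)(-0.003333)]/D = 0.02792 V
V_th = V_1 - V_3 = 0.002007 - 0.02792 = -0.02591 V
Step 2 — R_th: zero the source — replace V1 by a short circuit (node 2 merges into node 0) — and find the resistance seen between A (node 1) and B (node 3).
Reduce the network between node 1 (A) and node 3 (B) by series/parallel combination:
  Rp1 = R1 ‖ R2 (parallel, both between nodes 0 and 1) = 1/(1/20000 + 1/2.4) = 2.4 Ω
  Rp2 = R3 ‖ R4 (parallel, both between nodes 0 and 3) = 1/(1/62000 + 1/180) = 179.5 Ω
  Rs1 = Rp1 + Rp2 (series, joined only at node 0) = 2.4 + 179.5 = 181.9 Ω
  Rp3 = R5 ‖ Rs1 (parallel, both between nodes 1 and 3) = 1/(1/300 + 1/181.9) = 113.2 Ω
R_th = 113.2 Ω
I_n = V_th/R_th = -0.02591/113.2 = -0.0002288 A, and R_n = R_th = 113.2 Ω

Final answer: I_n = -0.0002288 A, R_n = 113.2 Ω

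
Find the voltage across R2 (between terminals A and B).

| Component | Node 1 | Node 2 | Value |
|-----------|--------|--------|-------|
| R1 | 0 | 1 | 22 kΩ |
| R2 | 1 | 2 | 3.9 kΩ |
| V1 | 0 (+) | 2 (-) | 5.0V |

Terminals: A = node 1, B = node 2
R1 and R2 are in series across V1 (node 0 → node 1 → node 2), and the output A–B is taken across R2, so this is a voltage divider.
Series current: I = V1/(R1 + R2) = 5/(22000 + 3900) = 5/25900 = 0.0001931 A
V_R2 = I × R2 = V1 × R2/(R1 + R2) = 5 × 3900/25900 = 0.7529 V

Final answer: 0.7529 V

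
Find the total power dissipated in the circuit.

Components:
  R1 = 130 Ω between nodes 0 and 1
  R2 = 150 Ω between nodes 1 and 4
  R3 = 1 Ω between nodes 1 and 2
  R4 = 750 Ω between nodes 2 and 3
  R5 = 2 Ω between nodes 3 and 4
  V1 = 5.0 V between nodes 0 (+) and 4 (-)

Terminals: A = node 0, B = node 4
Nodal analysis, taking node 4 as the 0 V reference.
Source V1 fixes V_0 = 5 V.
KCL at each unknown node (sum of currents leaving = 0; resistances in Ω):
  Node 1: (V_1 - 5)/130 + (V_1 - 0)/150 + (V_1 - V_2)/1 = 0
  Node 2: (V_2 - V_1)/1 + (V_2 - V_3)/750 = 0
  Node 3: (V_3 - V_2)/750 + (V_3 - 0)/2 = 0
Collecting terms (coefficients in siemens):
  1.014·V_1 - 1·V_2 = 0.03846
  1.001·V_2 - 1·V_1 - 0.001333·V_3 = 0
  0.5013·V_3 - 0.001333·V_2 = 0
Solving these 3 simultaneous equations (Gaussian elimination) gives:
  V_1 = 2.452 V, V_2 = 2.449 V, V_3 = 0.006512 V
Power in each resistor, P = (ΔV)²/R:
  P_R1 = (5 - 2.452)²/130 = 0.04995 W
  P_R2 = (2.452 - 0)²/150 = 0.04008 W
  P_R3 = (2.452 - 2.449)²/1 = 0.0000106 W
  P_R4 = (2.449 - 0.006512)²/750 = 0.007951 W
  P_R5 = (0.006512 - 0)²/2 = 0.0000212 W
P_total = P_R1 + P_R2 + P_R3 + P_R4 + P_R5 = 0.09801 W

Final answer: 0.09801 W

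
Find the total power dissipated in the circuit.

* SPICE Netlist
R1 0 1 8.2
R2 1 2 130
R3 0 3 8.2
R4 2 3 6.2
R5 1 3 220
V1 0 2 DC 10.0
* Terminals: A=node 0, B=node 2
Nodal analysis, taking node 2 as the 0 V reference.
Source V1 fixes V_0 = 10 V.
KCL at each unknown node (sum of currents leaving = 0; resistances in Ω):
  Node 1: (V_1 - 10)/8.2 + (V_1 - 0)/130 + (V_1 - V_3)/220 = 0
  Node 3: (V_3 - 10)/8.2 + (V_3 - 0)/6.2 + (V_3 - V_1)/220 = 0
Collecting terms (coefficients in siemens):
  0.1342·V_1 - 0.004545·V_3 = 1.22
  0.2878·V_3 - 0.004545·V_1 = 1.22
Determinant D = (0.1342)(0.2878) - (-0.004545)(-0.004545) = 0.0386
V_1 = [(1.22)(0.2878) - (-0.004545)(1.22)]/D = 9.237 V
V_3 = [(0.1342)(1.22) - (1.22)(-0.004545)]/D = 4.383 V
Power in each resistor, P = (ΔV)²/R:
  P_R1 = (10 - 9.237)²/8.2 = 0.07109 W
  P_R2 = (9.237 - 0)²/130 = 0.6563 W
  P_R3 = (10 - 4.383)²/8.2 = 3.847 W
  P_R4 = (0 - 4.383)²/6.2 = 3.099 W
  P_R5 = (9.237 - 4.383)²/220 = 0.1071 W
P_total = P_R1 + P_R2 + P_R3 + P_R4 + P_R5 = 7.781 W

Final answer: 7.781 W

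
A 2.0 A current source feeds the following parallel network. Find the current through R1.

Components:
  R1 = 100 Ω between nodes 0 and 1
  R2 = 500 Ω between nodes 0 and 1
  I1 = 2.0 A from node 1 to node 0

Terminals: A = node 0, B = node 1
All resistors sit directly between nodes 0 and 1, so they are in parallel and share one voltage V; the full source current 2 A splits among them.
1/R_par = 1/100 + 1/500 = 0.012 S  =>  R_par = 83.33 Ω
V = I × R_par = 2 × 83.33 = 166.7 V
I_R1 = V/R1 = 166.7/100 = 1.667 A

Final answer: 1.667 A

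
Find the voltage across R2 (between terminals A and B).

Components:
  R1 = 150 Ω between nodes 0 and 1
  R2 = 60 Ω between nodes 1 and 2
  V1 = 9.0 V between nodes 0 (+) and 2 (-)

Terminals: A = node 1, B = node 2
R1 and R2 are in series across V1 (node 0 → node 1 → node 2), and the output A–B is taken across R2, so this is a voltage divider.
Series current: I = V1/(R1 + R2) = 9/(150 + 60) = 9/210 = 0.04286 A
V_R2 = I × R2 = V1 × R2/(R1 + R2) = 9 × 60/210 = 2.571 V

Final answer: 2.571 V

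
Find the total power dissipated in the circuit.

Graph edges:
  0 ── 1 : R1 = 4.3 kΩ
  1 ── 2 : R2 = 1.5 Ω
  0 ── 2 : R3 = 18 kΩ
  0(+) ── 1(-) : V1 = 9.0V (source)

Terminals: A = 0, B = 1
Nodal analysis, taking node 1 as the 0 V reference.
Source V1 fixes V_0 = 9 V.
KCL at each unknown node (sum of currents leaving = 0; resistances in Ω):
  Node 2: (V_2 - 0)/1.5 + (V_2 - 9)/18000 = 0
Collecting terms: 0.6667 × V_2 = 0.0005  =>  V_2 = 0.0007499 V
Power in each resistor, P = (ΔV)²/R:
  P_R1 = (9 - 0)²/4300 = 0.01884 W
  P_R2 = (0 - 0.0007499)²/1.5 = 0.0000003749 W
  P_R3 = (9 - 0.0007499)²/18000 = 0.004499 W
P_total = P_R1 + P_R2 + P_R3 = 0.02334 W

Final answer: 0.02334 W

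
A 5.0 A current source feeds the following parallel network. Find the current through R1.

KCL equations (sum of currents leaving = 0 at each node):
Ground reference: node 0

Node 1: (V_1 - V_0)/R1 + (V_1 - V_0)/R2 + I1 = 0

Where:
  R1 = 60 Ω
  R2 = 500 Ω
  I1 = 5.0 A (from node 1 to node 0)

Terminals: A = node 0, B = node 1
All resistors sit directly between nodes 0 and 1, so they are in parallel and share one voltage V; the full source current 5 A splits among them.
1/R_par = 1/60 + 1/500 = 0.01867 S  =>  R_par = 53.57 Ω
V = I × R_par = 5 × 53.57 = 267.9 V
I_R1 = V/R1 = 267.9/60 = 4.464 A

Final answer: 4.464 A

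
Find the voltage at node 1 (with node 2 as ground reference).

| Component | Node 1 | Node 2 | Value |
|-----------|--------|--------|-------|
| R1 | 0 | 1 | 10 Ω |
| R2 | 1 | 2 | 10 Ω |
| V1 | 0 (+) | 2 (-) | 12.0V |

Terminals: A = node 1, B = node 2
Nodal analysis, taking node 2 as the 0 V reference.
Source V1 fixes V_0 = 12 V.
KCL at each unknown node (sum of currents leaving = 0; resistances in Ω):
  Node 1: (V_1 - 12)/10 + (V_1 - 0)/10 = 0
Collecting terms: 0.2 × V_1 = 1.2  =>  V_1 = 6 V
The requested potential is V_1 = 6 V.

Final answer: V_1 = 6 V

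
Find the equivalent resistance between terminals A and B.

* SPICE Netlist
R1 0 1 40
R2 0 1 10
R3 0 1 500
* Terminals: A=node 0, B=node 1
Reduce the network between node 0 (A) and node 1 (B) by series/parallel combination:
  Rp1 = R1 ‖ R2 ‖ R3 (parallel, all between nodes 0 and 1) = 1/(1/40 + 1/10 + 1/500) = 7.874 Ω
R_eq = 7.874 Ω

Final answer: 7.874 Ω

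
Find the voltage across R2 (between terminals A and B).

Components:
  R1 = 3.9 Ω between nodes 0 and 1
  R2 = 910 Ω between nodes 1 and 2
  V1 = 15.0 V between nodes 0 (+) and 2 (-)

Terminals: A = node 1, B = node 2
R1 and R2 are in series across V1 (node 0 → node 1 → node 2), and the output A–B is taken across R2, so this is a voltage divider.
Series current: I = V1/(R1 + R2) = 15/(3.9 + 910) = 15/913.9 = 0.01641 A
V_R2 = I × R2 = V1 × R2/(R1 + R2) = 15 × 910/913.9 = 14.94 V

Final answer: 14.94 V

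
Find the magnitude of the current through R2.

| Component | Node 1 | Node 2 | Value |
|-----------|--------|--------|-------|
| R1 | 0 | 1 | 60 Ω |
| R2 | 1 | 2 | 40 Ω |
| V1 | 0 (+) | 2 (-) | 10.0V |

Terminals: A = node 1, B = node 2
Nodal analysis, taking node 2 as the 0 V reference.
Source V1 fixes V_0 = 10 V.
KCL at each unknown node (sum of currents leaving = 0; resistances in Ω):
  Node 1: (V_1 - 10)/60 + (V_1 - 0)/40 = 0
Collecting terms: 0.04167 × V_1 = 0.1667  =>  V_1 = 4 V
I_R2 = (V_1 - V_2)/R2 = (4 - 0)/40 = 0.1 A
|I_R2| = 0.1 A

Final answer: |I_R2| = 0.1 A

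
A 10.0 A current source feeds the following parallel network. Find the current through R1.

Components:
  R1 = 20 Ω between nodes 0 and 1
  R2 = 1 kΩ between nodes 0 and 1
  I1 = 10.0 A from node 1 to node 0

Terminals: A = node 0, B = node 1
All resistors sit directly between nodes 0 and 1, so they are in parallel and share one voltage V; the full source current 10 A splits among them.
1/R_par = 1/20 + 1/1000 = 0.051 S  =>  R_par = 19.61 Ω
V = I × R_par = 10 × 19.61 = 196.1 V
I_R1 = V/R1 = 196.1/20 = 9.804 A

Final answer: 9.804 A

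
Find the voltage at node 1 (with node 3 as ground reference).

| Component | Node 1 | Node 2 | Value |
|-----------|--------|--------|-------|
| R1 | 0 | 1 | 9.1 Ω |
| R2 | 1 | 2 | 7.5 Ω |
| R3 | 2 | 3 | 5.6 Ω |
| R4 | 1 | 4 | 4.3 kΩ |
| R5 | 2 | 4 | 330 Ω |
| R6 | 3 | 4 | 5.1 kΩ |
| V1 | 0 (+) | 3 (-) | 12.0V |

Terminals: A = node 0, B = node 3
Nodal analysis, taking node 3 as the 0 V reference.
Source V1 fixes V_0 = 12 V.
KCL at each unknown node (sum of currents leaving = 0; resistances in Ω):
  Node 1: (V_1 - 12)/9.1 + (V_1 - V_2)/7.5 + (V_1 - V_4)/4300 = 0
  Node 2: (V_2 - V_1)/7.5 + (V_2 - 0)/5.6 + (V_2 - V_4)/330 = 0
  Node 4: (V_4 - V_1)/4300 + (V_4 - V_2)/330 + (V_4 - 0)/5100 = 0
Collecting terms (coefficients in siemens):
  0.2435·V_1 - 0.1333·V_2 - 0.0002326·V_4 = 1.319
  0.3149·V_2 - 0.1333·V_1 - 0.00303·V_4 = 0
  0.003459·V_4 - 0.0002326·V_1 - 0.00303·V_2 = 0
Solving these 3 simultaneous equations (Gaussian elimination) gives:
  V_1 = 7.077 V, V_2 = 3.026 V, V_4 = 3.127 V
The requested potential is V_1 = 7.077 V.

Final answer: V_1 = 7.077 V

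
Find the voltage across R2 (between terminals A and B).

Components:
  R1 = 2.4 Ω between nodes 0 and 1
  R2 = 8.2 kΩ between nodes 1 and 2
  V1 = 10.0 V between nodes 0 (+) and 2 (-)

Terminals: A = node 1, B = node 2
R1 and R2 are in series across V1 (node 0 → node 1 → node 2), and the output A–B is taken across R2, so this is a voltage divider.
Series current: I = V1/(R1 + R2) = 10/(2.4 + 8200) = 10/8202 = 0.001219 A
V_R2 = I × R2 = V1 × R2/(R1 + R2) = 10 × 8200/8202 = 9.997 V

Final answer: 9.997 V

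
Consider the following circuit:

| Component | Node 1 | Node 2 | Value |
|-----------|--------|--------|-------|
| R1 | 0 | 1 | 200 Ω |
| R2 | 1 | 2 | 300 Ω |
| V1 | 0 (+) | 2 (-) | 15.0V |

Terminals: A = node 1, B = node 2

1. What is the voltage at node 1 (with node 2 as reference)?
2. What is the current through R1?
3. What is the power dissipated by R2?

Nodal analysis, taking node 2 as the 0 V reference.
Source V1 fixes V_0 = 15 V.
KCL at each unknown node (sum of currents leaving = 0; resistances in Ω):
  Node 1: (V_1 - 15)/200 + (V_1 - 0)/300 = 0
Collecting terms: 0.008333 × V_1 = 0.075  =>  V_1 = 9 V
Part 1:
  Read off the nodal solution: V_1 = 9 V
Part 2:
  I_R1 = (V_0 - V_1)/R1 = (15 - 9)/200 = 0.03 A
  Magnitude: I_R1 = 0.03 A
Part 3:
  I_R2 = (V_1 - V_2)/R2 = (9 - 0)/300 = 0.03 A
  P_R2 = I_R2² × R2 = (0.03)² × 300 = 0.27 W

Final answers:
1. V_1 = 9 V
2. I_R1 = 0.03 A
3. P_R2 = 0.27 W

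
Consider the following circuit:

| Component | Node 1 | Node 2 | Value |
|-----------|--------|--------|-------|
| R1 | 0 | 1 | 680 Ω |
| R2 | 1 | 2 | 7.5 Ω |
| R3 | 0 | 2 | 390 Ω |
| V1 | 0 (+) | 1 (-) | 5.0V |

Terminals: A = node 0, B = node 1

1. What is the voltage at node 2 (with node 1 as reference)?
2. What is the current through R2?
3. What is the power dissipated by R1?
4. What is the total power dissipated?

Nodal analysis, taking node 1 as the 0 V reference.
Source V1 fixes V_0 = 5 V.
KCL at each unknown node (sum of currents leaving = 0; resistances in Ω):
  Node 2: (V_2 - 0)/7.5 + (V_2 - 5)/390 = 0
Collecting terms: 0.1359 × V_2 = 0.01282  =>  V_2 = 0.09434 V
Part 1:
  Read off the nodal solution: V_2 = 0.09434 V
Part 2:
  I_R2 = (V_1 - V_2)/R2 = (0 - 0.09434)/7.5 = -0.01258 A
  Magnitude: I_R2 = 0.01258 A
Part 3:
  I_R1 = (V_0 - V_1)/R1 = (5 - 0)/680 = 0.007353 A
  P_R1 = I_R1² × R1 = (0.007353)² × 680 = 0.03676 W
Part 4:
  Power in each resistor, P = (ΔV)²/R:
    P_R1 = (5 - 0)²/680 = 0.03676 W
    P_R2 = (0 - 0.09434)²/7.5 = 0.001187 W
    P_R3 = (5 - 0.09434)²/390 = 0.06171 W
  P_total = P_R1 + P_R2 + P_R3 = 0.09966 W

Final answers:
1. V_2 = 0.09434 V
2. I_R2 = 0.01258 A
3. P_R1 = 0.03676 W
4. P_total = 0.09966 W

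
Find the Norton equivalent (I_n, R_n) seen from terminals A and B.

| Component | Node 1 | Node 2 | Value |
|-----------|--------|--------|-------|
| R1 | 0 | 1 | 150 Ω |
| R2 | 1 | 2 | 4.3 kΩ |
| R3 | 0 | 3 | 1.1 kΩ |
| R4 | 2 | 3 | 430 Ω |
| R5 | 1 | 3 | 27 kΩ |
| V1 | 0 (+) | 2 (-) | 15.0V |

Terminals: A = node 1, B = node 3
Find the Thévenin equivalent first; then I_n = V_th/R_th and R_n = R_th.
Step 1 — V_th is the open-circuit voltage V_A - V_B (nothing connected across the terminals).
Nodal analysis, taking node 2 as the 0 V reference.
Source V1 fixes V_0 = 15 V.
KCL at each unknown node (sum of currents leaving = 0; resistances in Ω):
  Node 1: (V_1 - 15)/150 + (V_1 - 0)/4300 + (V_1 - V_3)/27000 = 0
  Node 3: (V_3 - 15)/1100 + (V_3 - 0)/430 + (V_3 - V_1)/27000 = 0
Collecting terms (coefficients in siemens):
  0.006936·V_1 - 0.00003704·V_3 = 0.1
  0.003272·V_3 - 0.00003704·V_1 = 0.01364
Determinant D = (0.006936)(0.003272) - (-0.00003704)(-0.00003704) = 0.00002269
V_1 = [(0.1)(0.003272) - (-0.00003704)(0.01364)]/D = 14.44 V
V_3 = [(0.006936)(0.01364) - (0.1)(-0.00003704)]/D = 4.331 V
V_th = V_1 - V_3 = 14.44 - 4.331 = 10.11 V
Step 2 — R_th: zero the source — replace V1 by a short circuit (node 2 merges into node 0) — and find the resistance seen between A (node 1) and B (node 3).
Reduce the network between node 1 (A) and node 3 (B) by series/parallel combination:
  Rp1 = R1 ‖ R2 (parallel, both between nodes 0 and 1) = 1/(1/150 + 1/4300) = 144.9 Ω
  Rp2 = R3 ‖ R4 (parallel, both between nodes 0 and 3) = 1/(1/1100 + 1/430) = 309.2 Ω
  Rs1 = Rp1 + Rp2 (series, joined only at node 0) = 144.9 + 309.2 = 454.1 Ω
  Rp3 = R5 ‖ Rs1 (parallel, both between nodes 1 and 3) = 1/(1/27000 + 1/454.1) = 446.6 Ω
R_th = 446.6 Ω
I_n = V_th/R_th = 10.11/446.6 = 0.02264 A, and R_n = R_th = 446.6 Ω

Final answer: I_n = 0.02264 A, R_n = 446.6 Ω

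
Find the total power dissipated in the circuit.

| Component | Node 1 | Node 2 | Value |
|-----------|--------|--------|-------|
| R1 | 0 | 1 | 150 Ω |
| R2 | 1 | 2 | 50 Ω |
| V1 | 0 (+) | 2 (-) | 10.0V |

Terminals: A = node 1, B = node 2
Nodal analysis, taking node 2 as the 0 V reference.
Source V1 fixes V_0 = 10 V.
KCL at each unknown node (sum of currents leaving = 0; resistances in Ω):
  Node 1: (V_1 - 10)/150 + (V_1 - 0)/50 = 0
Collecting terms: 0.02667 × V_1 = 0.06667  =>  V_1 = 2.5 V
Power in each resistor, P = (ΔV)²/R:
  P_R1 = (10 - 2.5)²/150 = 0.375 W
  P_R2 = (2.5 - 0)²/50 = 0.125 W
P_total = P_R1 + P_R2 = 0.5 W

Final answer: 0.5 W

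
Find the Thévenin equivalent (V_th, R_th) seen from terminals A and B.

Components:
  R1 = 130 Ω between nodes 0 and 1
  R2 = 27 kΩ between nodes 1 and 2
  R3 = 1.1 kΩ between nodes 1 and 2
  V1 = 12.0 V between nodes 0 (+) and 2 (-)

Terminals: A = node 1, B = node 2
Step 1 — V_th is the open-circuit voltage V_A - V_B (nothing connected across the terminals).
Nodal analysis, taking node 2 as the 0 V reference.
Source V1 fixes V_0 = 12 V.
KCL at each unknown node (sum of currents leaving = 0; resistances in Ω):
  Node 1: (V_1 - 12)/130 + (V_1 - 0)/27000 + (V_1 - 0)/1100 = 0
Collecting terms: 0.008638 × V_1 = 0.09231  =>  V_1 = 10.69 V
V_th = V_1 - V_2 = 10.69 - 0 = 10.69 V
Step 2 — R_th: zero the source — replace V1 by a short circuit (node 2 merges into node 0) — and find the resistance seen between A (node 1) and B (node 0).
Reduce the network between node 1 (A) and node 0 (B) by series/parallel combination:
  Rp1 = R1 ‖ R2 ‖ R3 (parallel, all between nodes 0 and 1) = 1/(1/130 + 1/27000 + 1/1100) = 115.8 Ω
R_th = 115.8 Ω

Final answer: V_th = 10.69 V, R_th = 115.8 Ω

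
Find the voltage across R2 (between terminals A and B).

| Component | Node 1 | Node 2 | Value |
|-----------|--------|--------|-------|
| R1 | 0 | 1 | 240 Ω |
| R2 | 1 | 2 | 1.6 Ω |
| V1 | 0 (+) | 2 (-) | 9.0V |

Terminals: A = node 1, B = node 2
R1 and R2 are in series across V1 (node 0 → node 1 → node 2), and the output A–B is taken across R2, so this is a voltage divider.
Series current: I = V1/(R1 + R2) = 9/(240 + 1.6) = 9/241.6 = 0.03725 A
V_R2 = I × R2 = V1 × R2/(R1 + R2) = 9 × 1.6/241.6 = 0.0596 V

Final answer: 0.0596 V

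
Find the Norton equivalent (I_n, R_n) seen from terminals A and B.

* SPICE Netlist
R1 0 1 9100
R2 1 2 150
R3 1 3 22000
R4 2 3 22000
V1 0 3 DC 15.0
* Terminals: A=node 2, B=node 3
Find the Thévenin equivalent first; then I_n = V_th/R_th and R_n = R_th.
Step 1 — V_th is the open-circuit voltage V_A - V_B (nothing connected across the terminals).
Nodal analysis, taking node 3 as the 0 V reference.
Source V1 fixes V_0 = 15 V.
KCL at each unknown node (sum of currents leaving = 0; resistances in Ω):
  Node 1: (V_1 - 15)/9100 + (V_1 - V_2)/150 + (V_1 - 0)/22000 = 0
  Node 2: (V_2 - V_1)/150 + (V_2 - 0)/22000 = 0
Collecting terms (coefficients in siemens):
  0.006822·V_1 - 0.006667·V_2 = 0.001648
  0.006712·V_2 - 0.006667·V_1 = 0
Determinant D = (0.006822)(0.006712) - (-0.006667)(-0.006667) = 0.000001346
V_1 = [(0.001648)(0.006712) - (-0.006667)(0)]/D = 8.222 V
V_2 = [(0.006822)(0) - (0.001648)(-0.006667)]/D = 8.166 V
V_th = V_2 - V_3 = 8.166 - 0 = 8.166 V
Step 2 — R_th: zero the source — replace V1 by a short circuit (node 3 merges into node 0) — and find the resistance seen between A (node 2) and B (node 0).
Reduce the network between node 2 (A) and node 0 (B) by series/parallel combination:
  Rp1 = R1 ‖ R3 (parallel, both between nodes 0 and 1) = 1/(1/9100 + 1/22000) = 6437 Ω
  Rs1 = R2 + Rp1 (series, joined only at node 1) = 150 + 6437 = 6587 Ω
  Rp2 = R4 ‖ Rs1 (parallel, both between nodes 0 and 2) = 1/(1/22000 + 1/6587) = 5069 Ω
R_th = 5.069 kΩ
I_n = V_th/R_th = 8.166/5069 = 0.001611 A, and R_n = R_th = 5.069 kΩ

Final answer: I_n = 0.001611 A, R_n = 5.069 kΩ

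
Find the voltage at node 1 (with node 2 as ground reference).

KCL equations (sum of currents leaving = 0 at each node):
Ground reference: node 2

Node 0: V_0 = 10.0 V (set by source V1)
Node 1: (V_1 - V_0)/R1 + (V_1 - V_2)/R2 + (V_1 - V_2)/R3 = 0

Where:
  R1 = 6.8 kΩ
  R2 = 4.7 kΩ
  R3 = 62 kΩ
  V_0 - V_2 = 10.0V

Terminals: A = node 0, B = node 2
Nodal analysis, taking node 2 as the 0 V reference.
Source V1 fixes V_0 = 10 V.
KCL at each unknown node (sum of currents leaving = 0; resistances in Ω):
  Node 1: (V_1 - 10)/6800 + (V_1 - 0)/4700 + (V_1 - 0)/62000 = 0
Collecting terms: 0.000376 × V_1 = 0.001471  =>  V_1 = 3.912 V
The requested potential is V_1 = 3.912 V.

Final answer: V_1 = 3.912 V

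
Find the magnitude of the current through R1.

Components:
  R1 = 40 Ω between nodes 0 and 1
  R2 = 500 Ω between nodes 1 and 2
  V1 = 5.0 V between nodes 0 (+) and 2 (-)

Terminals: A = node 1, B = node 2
Nodal analysis, taking node 2 as the 0 V reference.
Source V1 fixes V_0 = 5 V.
KCL at each unknown node (sum of currents leaving = 0; resistances in Ω):
  Node 1: (V_1 - 5)/40 + (V_1 - 0)/500 = 0
Collecting terms: 0.027 × V_1 = 0.125  =>  V_1 = 4.63 V
I_R1 = (V_0 - V_1)/R1 = (5 - 4.63)/40 = 0.009259 A
|I_R1| = 0.009259 A

Final answer: |I_R1| = 0.009259 A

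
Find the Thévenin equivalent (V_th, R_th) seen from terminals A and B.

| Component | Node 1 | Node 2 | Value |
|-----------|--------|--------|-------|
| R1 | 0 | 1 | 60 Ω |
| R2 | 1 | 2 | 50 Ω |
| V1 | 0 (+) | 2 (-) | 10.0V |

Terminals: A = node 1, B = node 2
Step 1 — V_th is the open-circuit voltage V_A - V_B (nothing connected across the terminals).
Nodal analysis, taking node 2 as the 0 V reference.
Source V1 fixes V_0 = 10 V.
KCL at each unknown node (sum of currents leaving = 0; resistances in Ω):
  Node 1: (V_1 - 10)/60 + (V_1 - 0)/50 = 0
Collecting terms: 0.03667 × V_1 = 0.1667  =>  V_1 = 4.545 V
V_th = V_1 - V_2 = 4.545 - 0 = 4.545 V
Step 2 — R_th: zero the source — replace V1 by a short circuit (node 2 merges into node 0) — and find the resistance seen between A (node 1) and B (node 0).
Reduce the network between node 1 (A) and node 0 (B) by series/parallel combination:
  Rp1 = R1 ‖ R2 (parallel, both between nodes 0 and 1) = 1/(1/60 + 1/50) = 27.27 Ω
R_th = 27.27 Ω

Final answer: V_th = 4.545 V, R_th = 27.27 Ω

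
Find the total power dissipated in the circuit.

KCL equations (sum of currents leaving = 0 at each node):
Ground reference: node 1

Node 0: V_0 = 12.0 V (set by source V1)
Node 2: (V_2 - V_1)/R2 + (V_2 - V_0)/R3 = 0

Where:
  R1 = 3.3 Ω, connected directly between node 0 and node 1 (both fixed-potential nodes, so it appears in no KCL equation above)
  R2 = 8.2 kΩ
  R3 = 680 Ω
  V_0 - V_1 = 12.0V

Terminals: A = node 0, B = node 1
Nodal analysis, taking node 1 as the 0 V reference.
Source V1 fixes V_0 = 12 V.
KCL at each unknown node (sum of currents leaving = 0; resistances in Ω):
  Node 2: (V_2 - 0)/8200 + (V_2 - 12)/680 = 0
Collecting terms: 0.001593 × V_2 = 0.01765  =>  V_2 = 11.08 V
Power in each resistor, P = (ΔV)²/R:
  P_R1 = (12 - 0)²/3.3 = 43.64 W
  P_R2 = (0 - 11.08)²/8200 = 0.01497 W
  P_R3 = (12 - 11.08)²/680 = 0.001242 W
P_total = P_R1 + P_R2 + P_R3 = 43.65 W

Final answer: 43.65 W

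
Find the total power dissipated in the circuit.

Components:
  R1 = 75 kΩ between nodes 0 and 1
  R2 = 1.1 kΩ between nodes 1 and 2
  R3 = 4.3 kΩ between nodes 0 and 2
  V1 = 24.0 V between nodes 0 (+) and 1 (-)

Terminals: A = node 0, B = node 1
Nodal analysis, taking node 1 as the 0 V reference.
Source V1 fixes V_0 = 24 V.
KCL at each unknown node (sum of currents leaving = 0; resistances in Ω):
  Node 2: (V_2 - 0)/1100 + (V_2 - 24)/4300 = 0
Collecting terms: 0.001142 × V_2 = 0.005581  =>  V_2 = 4.889 V
Power in each resistor, P = (ΔV)²/R:
  P_R1 = (24 - 0)²/75000 = 0.00768 W
  P_R2 = (0 - 4.889)²/1100 = 0.02173 W
  P_R3 = (24 - 4.889)²/4300 = 0.08494 W
P_total = P_R1 + P_R2 + P_R3 = 0.1143 W

Final answer: 0.1143 W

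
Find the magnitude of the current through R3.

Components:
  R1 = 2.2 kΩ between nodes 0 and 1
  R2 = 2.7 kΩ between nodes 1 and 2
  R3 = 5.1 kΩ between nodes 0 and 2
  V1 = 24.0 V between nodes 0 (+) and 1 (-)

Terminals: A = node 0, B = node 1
Nodal analysis, taking node 1 as the 0 V reference.
Source V1 fixes V_0 = 24 V.
KCL at each unknown node (sum of currents leaving = 0; resistances in Ω):
  Node 2: (V_2 - 0)/2700 + (V_2 - 24)/5100 = 0
Collecting terms: 0.0005664 × V_2 = 0.004706  =>  V_2 = 8.308 V
I_R3 = (V_0 - V_2)/R3 = (24 - 8.308)/5100 = 0.003077 A
|I_R3| = 0.003077 A

Final answer: |I_R3| = 0.003077 A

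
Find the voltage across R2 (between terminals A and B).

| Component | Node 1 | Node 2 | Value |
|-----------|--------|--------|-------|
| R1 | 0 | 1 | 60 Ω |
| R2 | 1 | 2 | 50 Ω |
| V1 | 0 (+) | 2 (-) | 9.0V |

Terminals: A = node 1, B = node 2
R1 and R2 are in series across V1 (node 0 → node 1 → node 2), and the output A–B is taken across R2, so this is a voltage divider.
Series current: I = V1/(R1 + R2) = 9/(60 + 50) = 9/110 = 0.08182 A
V_R2 = I × R2 = V1 × R2/(R1 + R2) = 9 × 50/110 = 4.091 V

Final answer: 4.091 V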